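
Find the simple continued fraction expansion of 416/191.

[2; 5, 1, 1, 1, 1, 1, 1, 2]

Run the Euclidean algorithm on 416 and 191; the successive quotients are the partial quotients a_0, a_1, ... (each step inverts the fractional part left over by the previous one):
  416 = 2*191 + 34, so a_0 = 2.
  191 = 5*34 + 21, so a_1 = 5.
  34 = 1*21 + 13, so a_2 = 1.
  21 = 1*13 + 8, so a_3 = 1.
  13 = 1*8 + 5, so a_4 = 1.
  8 = 1*5 + 3, so a_5 = 1.
  5 = 1*3 + 2, so a_6 = 1.
  3 = 1*2 + 1, so a_7 = 1.
  2 = 2*1 + 0, so a_8 = 2.
The remainder reaches 0 after 9 divisions, so the expansion has 9 partial quotients, read off in order.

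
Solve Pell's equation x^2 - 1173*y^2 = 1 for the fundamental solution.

(x, y) = (137, 4)

First expand sqrt(1173) as a continued fraction. With x_i = (sqrt(1173) + m_i)/d_i and (m_0, d_0) = (0, 1): a_0 = floor(sqrt(1173)) = 34, since 34^2 = 1156 <= 1173 < 1225 = 35^2.
Iterate m_{i+1} = d_i*a_i - m_i, d_{i+1} = (1173 - m_{i+1}^2)/d_i, a_{i+1} = floor((a_0 + m_{i+1})/d_{i+1}):
  m_1 = 1*34 - 0 = 34, d_1 = (1173 - 34^2)/1 = 17/1 = 17, a_1 = floor((34 + 34)/17) = 4.
  m_2 = 17*4 - 34 = 34, d_2 = (1173 - 34^2)/17 = 17/17 = 1, a_2 = floor((34 + 34)/1) = 68.
  m_3 = 1*68 - 34 = 34, d_3 = (1173 - 34^2)/1 = 17/1 = 17: (m_3, d_3) = (m_1, d_1) = (34, 17), so from here the quotients repeat a_1, a_2; the period length is 2.
So sqrt(1173) = [34; (4, 68)] with period length k = 2.
k is even, so the fundamental solution of x^2 - 1173y^2 = 1 is (p_{k-1}, q_{k-1}) = (p_1, q_1); compute convergents through index 1.
Convergents (p_i = a_i*p_{i-1} + p_{i-2}, q_i = a_i*q_{i-1} + q_{i-2} with p_{-2}=0, p_{-1}=1, q_{-2}=1, q_{-1}=0):
  i=0: a_0=34, p_0 = 34*1 + 0 = 34, q_0 = 34*0 + 1 = 1.
  i=1: a_1=4, p_1 = 4*34 + 1 = 137, q_1 = 4*1 + 0 = 4.
Check: 137^2 - 1173*4^2 = 18769 - 18768 = 1, so (x, y) = (137, 4) solves the equation, and by the theorem it is the least positive solution.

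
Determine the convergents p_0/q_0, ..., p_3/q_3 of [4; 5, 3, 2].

Using the convergent recurrence p_i = a_i*p_{i-1} + p_{i-2}, q_i = a_i*q_{i-1} + q_{i-2} with p_{-2}=0, p_{-1}=1, q_{-2}=1, q_{-1}=0:
  i=0: a_0=4, p_0 = 4*1 + 0 = 4, q_0 = 4*0 + 1 = 1.
  i=1: a_1=5, p_1 = 5*4 + 1 = 21, q_1 = 5*1 + 0 = 5.
  i=2: a_2=3, p_2 = 3*21 + 4 = 67, q_2 = 3*5 + 1 = 16.
  i=3: a_3=2, p_3 = 2*67 + 21 = 155, q_3 = 2*16 + 5 = 37.

4/1, 21/5, 67/16, 155/37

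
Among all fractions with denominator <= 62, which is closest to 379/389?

Expand x = 379/389 as a continued fraction with the Euclidean algorithm:
  379 = 0*389 + 379, so a_0 = 0.
  389 = 1*379 + 10, so a_1 = 1.
  379 = 37*10 + 9, so a_2 = 37.
  10 = 1*9 + 1, so a_3 = 1.
  9 = 9*1 + 0, so a_4 = 9.
so x = [0; 1, 37, 1, 9].
Convergents (p_i = a_i*p_{i-1} + p_{i-2}, q_i = a_i*q_{i-1} + q_{i-2} with p_{-2}=0, p_{-1}=1, q_{-2}=1, q_{-1}=0), until the denominator exceeds 62:
  i=0: a_0=0, p_0 = 0*1 + 0 = 0, q_0 = 0*0 + 1 = 1.
  i=1: a_1=1, p_1 = 1*0 + 1 = 1, q_1 = 1*1 + 0 = 1.
  i=2: a_2=37, p_2 = 37*1 + 0 = 37, q_2 = 37*1 + 1 = 38.
  i=3: a_3=1, p_3 = 1*37 + 1 = 38, q_3 = 1*38 + 1 = 39.
  i=4: a_4=9, p_4 = 9*38 + 37 = 379, q_4 = 9*39 + 38 = 389.
q_4 = 389 > 62, so the last convergent with denominator <= 62 is p_3/q_3 = 38/39.
The closest fraction with denominator <= 62 is either p_3/q_3 or the intermediate fraction (k*p_3 + p_2)/(k*q_3 + q_2) with the largest k >= 1 whose denominator stays <= 62; these approach x as k grows, and every other convergent or intermediate fraction in range is farther away.
Largest k: floor((62 - q_2)/q_3) = floor((62 - 38)/39) = 0.
Since k = 0, no intermediate fraction beyond p_3/q_3 has denominator <= 62, so the convergent 38/39 is the closest (its error is |379*39 - 38*389|/(389*39) = 1/15171).

38/39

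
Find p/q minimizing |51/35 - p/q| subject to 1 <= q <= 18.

Expand x = 51/35 as a continued fraction with the Euclidean algorithm:
  51 = 1*35 + 16, so a_0 = 1.
  35 = 2*16 + 3, so a_1 = 2.
  16 = 5*3 + 1, so a_2 = 5.
  3 = 3*1 + 0, so a_3 = 3.
so x = [1; 2, 5, 3].
Convergents (p_i = a_i*p_{i-1} + p_{i-2}, q_i = a_i*q_{i-1} + q_{i-2} with p_{-2}=0, p_{-1}=1, q_{-2}=1, q_{-1}=0), until the denominator exceeds 18:
  i=0: a_0=1, p_0 = 1*1 + 0 = 1, q_0 = 1*0 + 1 = 1.
  i=1: a_1=2, p_1 = 2*1 + 1 = 3, q_1 = 2*1 + 0 = 2.
  i=2: a_2=5, p_2 = 5*3 + 1 = 16, q_2 = 5*2 + 1 = 11.
  i=3: a_3=3, p_3 = 3*16 + 3 = 51, q_3 = 3*11 + 2 = 35.
q_3 = 35 > 18, so the last convergent with denominator <= 18 is p_2/q_2 = 16/11.
The closest fraction with denominator <= 18 is either p_2/q_2 or the intermediate fraction (k*p_2 + p_1)/(k*q_2 + q_1) with the largest k >= 1 whose denominator stays <= 18; these approach x as k grows, and every other convergent or intermediate fraction in range is farther away.
Largest k: floor((18 - q_1)/q_2) = floor((18 - 2)/11) = 1.
That gives (1*16 + 3)/(1*11 + 2) = 19/13.
Compare the errors: |x - 16/11| = |51*11 - 16*35|/(35*11) = 1/385, and |x - 19/13| = |51*13 - 19*35|/(35*13) = 2/455.
Cross-multiplying, 1*455 = 455 < 770 = 2*385, so 1/385 is smaller: the convergent 16/11 is closer to x than 19/13.

16/11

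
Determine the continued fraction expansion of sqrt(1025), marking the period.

Write x_i = (sqrt(1025) + m_i)/d_i with (m_0, d_0) = (0, 1). a_0 = floor(sqrt(1025)) = 32, since 32^2 = 1024 <= 1025 < 1089 = 33^2.
Iterate m_{i+1} = d_i*a_i - m_i, d_{i+1} = (1025 - m_{i+1}^2)/d_i, a_{i+1} = floor((a_0 + m_{i+1})/d_{i+1}):
  m_1 = 1*32 - 0 = 32, d_1 = (1025 - 32^2)/1 = 1/1 = 1, a_1 = floor((32 + 32)/1) = 64.
  m_2 = 1*64 - 32 = 32, d_2 = (1025 - 32^2)/1 = 1/1 = 1: (m_2, d_2) = (m_1, d_1) = (32, 1), so from here the quotient a_1 repeats; the period length is 1.
Hence the expansion of sqrt(1025) is a_0 = 32 followed by the repeating block 64 (period 1).

[32; (64)]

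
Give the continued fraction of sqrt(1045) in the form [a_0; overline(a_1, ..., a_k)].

[32; overline(3, 15, 1, 4, 1, 15, 3, 64)]

Write x_i = (sqrt(1045) + m_i)/d_i with (m_0, d_0) = (0, 1). a_0 = floor(sqrt(1045)) = 32, since 32^2 = 1024 <= 1045 < 1089 = 33^2.
Iterate m_{i+1} = d_i*a_i - m_i, d_{i+1} = (1045 - m_{i+1}^2)/d_i, a_{i+1} = floor((a_0 + m_{i+1})/d_{i+1}):
  m_1 = 1*32 - 0 = 32, d_1 = (1045 - 32^2)/1 = 21/1 = 21, a_1 = floor((32 + 32)/21) = 3.
  m_2 = 21*3 - 32 = 31, d_2 = (1045 - 31^2)/21 = 84/21 = 4, a_2 = floor((32 + 31)/4) = 15.
  m_3 = 4*15 - 31 = 29, d_3 = (1045 - 29^2)/4 = 204/4 = 51, a_3 = floor((32 + 29)/51) = 1.
  m_4 = 51*1 - 29 = 22, d_4 = (1045 - 22^2)/51 = 561/51 = 11, a_4 = floor((32 + 22)/11) = 4.
  m_5 = 11*4 - 22 = 22, d_5 = (1045 - 22^2)/11 = 561/11 = 51, a_5 = floor((32 + 22)/51) = 1.
  m_6 = 51*1 - 22 = 29, d_6 = (1045 - 29^2)/51 = 204/51 = 4, a_6 = floor((32 + 29)/4) = 15.
  m_7 = 4*15 - 29 = 31, d_7 = (1045 - 31^2)/4 = 84/4 = 21, a_7 = floor((32 + 31)/21) = 3.
  m_8 = 21*3 - 31 = 32, d_8 = (1045 - 32^2)/21 = 21/21 = 1, a_8 = floor((32 + 32)/1) = 64.
  m_9 = 1*64 - 32 = 32, d_9 = (1045 - 32^2)/1 = 21/1 = 21: (m_9, d_9) = (m_1, d_1) = (32, 21), so from here the quotients repeat a_1, ..., a_8; the period length is 8.
Hence the expansion of sqrt(1045) is a_0 = 32 followed by the repeating block 3, 15, 1, 4, 1, 15, 3, 64 (period 8).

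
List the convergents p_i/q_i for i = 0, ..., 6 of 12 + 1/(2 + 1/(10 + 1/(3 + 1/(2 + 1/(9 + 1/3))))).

Using the convergent recurrence p_i = a_i*p_{i-1} + p_{i-2}, q_i = a_i*q_{i-1} + q_{i-2} with p_{-2}=0, p_{-1}=1, q_{-2}=1, q_{-1}=0:
  i=0: a_0=12, p_0 = 12*1 + 0 = 12, q_0 = 12*0 + 1 = 1.
  i=1: a_1=2, p_1 = 2*12 + 1 = 25, q_1 = 2*1 + 0 = 2.
  i=2: a_2=10, p_2 = 10*25 + 12 = 262, q_2 = 10*2 + 1 = 21.
  i=3: a_3=3, p_3 = 3*262 + 25 = 811, q_3 = 3*21 + 2 = 65.
  i=4: a_4=2, p_4 = 2*811 + 262 = 1884, q_4 = 2*65 + 21 = 151.
  i=5: a_5=9, p_5 = 9*1884 + 811 = 17767, q_5 = 9*151 + 65 = 1424.
  i=6: a_6=3, p_6 = 3*17767 + 1884 = 55185, q_6 = 3*1424 + 151 = 4423.

12/1, 25/2, 262/21, 811/65, 1884/151, 17767/1424, 55185/4423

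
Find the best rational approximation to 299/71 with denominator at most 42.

Expand x = 299/71 as a continued fraction with the Euclidean algorithm:
  299 = 4*71 + 15, so a_0 = 4.
  71 = 4*15 + 11, so a_1 = 4.
  15 = 1*11 + 4, so a_2 = 1.
  11 = 2*4 + 3, so a_3 = 2.
  4 = 1*3 + 1, so a_4 = 1.
  3 = 3*1 + 0, so a_5 = 3.
so x = [4; 4, 1, 2, 1, 3].
Convergents (p_i = a_i*p_{i-1} + p_{i-2}, q_i = a_i*q_{i-1} + q_{i-2} with p_{-2}=0, p_{-1}=1, q_{-2}=1, q_{-1}=0), until the denominator exceeds 42:
  i=0: a_0=4, p_0 = 4*1 + 0 = 4, q_0 = 4*0 + 1 = 1.
  i=1: a_1=4, p_1 = 4*4 + 1 = 17, q_1 = 4*1 + 0 = 4.
  i=2: a_2=1, p_2 = 1*17 + 4 = 21, q_2 = 1*4 + 1 = 5.
  i=3: a_3=2, p_3 = 2*21 + 17 = 59, q_3 = 2*5 + 4 = 14.
  i=4: a_4=1, p_4 = 1*59 + 21 = 80, q_4 = 1*14 + 5 = 19.
  i=5: a_5=3, p_5 = 3*80 + 59 = 299, q_5 = 3*19 + 14 = 71.
q_5 = 71 > 42, so the last convergent with denominator <= 42 is p_4/q_4 = 80/19.
The closest fraction with denominator <= 42 is either p_4/q_4 or the intermediate fraction (k*p_4 + p_3)/(k*q_4 + q_3) with the largest k >= 1 whose denominator stays <= 42; these approach x as k grows, and every other convergent or intermediate fraction in range is farther away.
Largest k: floor((42 - q_3)/q_4) = floor((42 - 14)/19) = 1.
That gives (1*80 + 59)/(1*19 + 14) = 139/33.
Compare the errors: |x - 80/19| = |299*19 - 80*71|/(71*19) = 1/1349, and |x - 139/33| = |299*33 - 139*71|/(71*33) = 2/2343.
Cross-multiplying, 1*2343 = 2343 < 2698 = 2*1349, so 1/1349 is smaller: the convergent 80/19 is closer to x than 139/33.

80/19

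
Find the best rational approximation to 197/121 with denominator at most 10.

Expand x = 197/121 as a continued fraction with the Euclidean algorithm:
  197 = 1*121 + 76, so a_0 = 1.
  121 = 1*76 + 45, so a_1 = 1.
  76 = 1*45 + 31, so a_2 = 1.
  45 = 1*31 + 14, so a_3 = 1.
  31 = 2*14 + 3, so a_4 = 2.
  14 = 4*3 + 2, so a_5 = 4.
  3 = 1*2 + 1, so a_6 = 1.
  2 = 2*1 + 0, so a_7 = 2.
so x = [1; 1, 1, 1, 2, 4, 1, 2].
Convergents (p_i = a_i*p_{i-1} + p_{i-2}, q_i = a_i*q_{i-1} + q_{i-2} with p_{-2}=0, p_{-1}=1, q_{-2}=1, q_{-1}=0), until the denominator exceeds 10:
  i=0: a_0=1, p_0 = 1*1 + 0 = 1, q_0 = 1*0 + 1 = 1.
  i=1: a_1=1, p_1 = 1*1 + 1 = 2, q_1 = 1*1 + 0 = 1.
  i=2: a_2=1, p_2 = 1*2 + 1 = 3, q_2 = 1*1 + 1 = 2.
  i=3: a_3=1, p_3 = 1*3 + 2 = 5, q_3 = 1*2 + 1 = 3.
  i=4: a_4=2, p_4 = 2*5 + 3 = 13, q_4 = 2*3 + 2 = 8.
  i=5: a_5=4, p_5 = 4*13 + 5 = 57, q_5 = 4*8 + 3 = 35.
q_5 = 35 > 10, so the last convergent with denominator <= 10 is p_4/q_4 = 13/8.
The closest fraction with denominator <= 10 is either p_4/q_4 or the intermediate fraction (k*p_4 + p_3)/(k*q_4 + q_3) with the largest k >= 1 whose denominator stays <= 10; these approach x as k grows, and every other convergent or intermediate fraction in range is farther away.
Largest k: floor((10 - q_3)/q_4) = floor((10 - 3)/8) = 0.
Since k = 0, no intermediate fraction beyond p_4/q_4 has denominator <= 10, so the convergent 13/8 is the closest (its error is |197*8 - 13*121|/(121*8) = 3/968).

13/8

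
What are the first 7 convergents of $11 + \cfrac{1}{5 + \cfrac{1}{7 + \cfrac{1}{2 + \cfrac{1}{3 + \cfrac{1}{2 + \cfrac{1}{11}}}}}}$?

11/1, 56/5, 403/36, 862/77, 2989/267, 6840/611, 78229/6988

Using the convergent recurrence p_i = a_i*p_{i-1} + p_{i-2}, q_i = a_i*q_{i-1} + q_{i-2} with p_{-2}=0, p_{-1}=1, q_{-2}=1, q_{-1}=0:
  i=0: a_0=11, p_0 = 11*1 + 0 = 11, q_0 = 11*0 + 1 = 1.
  i=1: a_1=5, p_1 = 5*11 + 1 = 56, q_1 = 5*1 + 0 = 5.
  i=2: a_2=7, p_2 = 7*56 + 11 = 403, q_2 = 7*5 + 1 = 36.
  i=3: a_3=2, p_3 = 2*403 + 56 = 862, q_3 = 2*36 + 5 = 77.
  i=4: a_4=3, p_4 = 3*862 + 403 = 2989, q_4 = 3*77 + 36 = 267.
  i=5: a_5=2, p_5 = 2*2989 + 862 = 6840, q_5 = 2*267 + 77 = 611.
  i=6: a_6=11, p_6 = 11*6840 + 2989 = 78229, q_6 = 11*611 + 267 = 6988.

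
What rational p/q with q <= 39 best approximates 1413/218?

175/27

Expand x = 1413/218 as a continued fraction with the Euclidean algorithm:
  1413 = 6*218 + 105, so a_0 = 6.
  218 = 2*105 + 8, so a_1 = 2.
  105 = 13*8 + 1, so a_2 = 13.
  8 = 8*1 + 0, so a_3 = 8.
so x = [6; 2, 13, 8].
Convergents (p_i = a_i*p_{i-1} + p_{i-2}, q_i = a_i*q_{i-1} + q_{i-2} with p_{-2}=0, p_{-1}=1, q_{-2}=1, q_{-1}=0), until the denominator exceeds 39:
  i=0: a_0=6, p_0 = 6*1 + 0 = 6, q_0 = 6*0 + 1 = 1.
  i=1: a_1=2, p_1 = 2*6 + 1 = 13, q_1 = 2*1 + 0 = 2.
  i=2: a_2=13, p_2 = 13*13 + 6 = 175, q_2 = 13*2 + 1 = 27.
  i=3: a_3=8, p_3 = 8*175 + 13 = 1413, q_3 = 8*27 + 2 = 218.
q_3 = 218 > 39, so the last convergent with denominator <= 39 is p_2/q_2 = 175/27.
The closest fraction with denominator <= 39 is either p_2/q_2 or the intermediate fraction (k*p_2 + p_1)/(k*q_2 + q_1) with the largest k >= 1 whose denominator stays <= 39; these approach x as k grows, and every other convergent or intermediate fraction in range is farther away.
Largest k: floor((39 - q_1)/q_2) = floor((39 - 2)/27) = 1.
That gives (1*175 + 13)/(1*27 + 2) = 188/29.
Compare the errors: |x - 175/27| = |1413*27 - 175*218|/(218*27) = 1/5886, and |x - 188/29| = |1413*29 - 188*218|/(218*29) = 7/6322.
Cross-multiplying, 1*6322 = 6322 < 41202 = 7*5886, so 1/5886 is smaller: the convergent 175/27 is closer to x than 188/29.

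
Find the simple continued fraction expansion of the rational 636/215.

Run the Euclidean algorithm on 636 and 215; the successive quotients are the partial quotients a_0, a_1, ... (each step inverts the fractional part left over by the previous one):
  636 = 2*215 + 206, so a_0 = 2.
  215 = 1*206 + 9, so a_1 = 1.
  206 = 22*9 + 8, so a_2 = 22.
  9 = 1*8 + 1, so a_3 = 1.
  8 = 8*1 + 0, so a_4 = 8.
The remainder reaches 0 after 5 divisions, so the expansion has 5 partial quotients, read off in order.

[2; 1, 22, 1, 8]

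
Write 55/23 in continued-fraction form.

[2; 2, 1, 1, 4]

Run the Euclidean algorithm on 55 and 23; the successive quotients are the partial quotients a_0, a_1, ... (each step inverts the fractional part left over by the previous one):
  55 = 2*23 + 9, so a_0 = 2.
  23 = 2*9 + 5, so a_1 = 2.
  9 = 1*5 + 4, so a_2 = 1.
  5 = 1*4 + 1, so a_3 = 1.
  4 = 4*1 + 0, so a_4 = 4.
The remainder reaches 0 after 5 divisions, so the expansion has 5 partial quotients, read off in order.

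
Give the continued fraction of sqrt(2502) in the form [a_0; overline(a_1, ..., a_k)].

Write x_i = (sqrt(2502) + m_i)/d_i with (m_0, d_0) = (0, 1). a_0 = floor(sqrt(2502)) = 50, since 50^2 = 2500 <= 2502 < 2601 = 51^2.
Iterate m_{i+1} = d_i*a_i - m_i, d_{i+1} = (2502 - m_{i+1}^2)/d_i, a_{i+1} = floor((a_0 + m_{i+1})/d_{i+1}):
  m_1 = 1*50 - 0 = 50, d_1 = (2502 - 50^2)/1 = 2/1 = 2, a_1 = floor((50 + 50)/2) = 50.
  m_2 = 2*50 - 50 = 50, d_2 = (2502 - 50^2)/2 = 2/2 = 1, a_2 = floor((50 + 50)/1) = 100.
  m_3 = 1*100 - 50 = 50, d_3 = (2502 - 50^2)/1 = 2/1 = 2: (m_3, d_3) = (m_1, d_1) = (50, 2), so from here the quotients repeat a_1, a_2; the period length is 2.
Hence the expansion of sqrt(2502) is a_0 = 50 followed by the repeating block 50, 100 (period 2).

[50; overline(50, 100)]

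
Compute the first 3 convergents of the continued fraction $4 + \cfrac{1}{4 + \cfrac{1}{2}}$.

Using the convergent recurrence p_i = a_i*p_{i-1} + p_{i-2}, q_i = a_i*q_{i-1} + q_{i-2} with p_{-2}=0, p_{-1}=1, q_{-2}=1, q_{-1}=0:
  i=0: a_0=4, p_0 = 4*1 + 0 = 4, q_0 = 4*0 + 1 = 1.
  i=1: a_1=4, p_1 = 4*4 + 1 = 17, q_1 = 4*1 + 0 = 4.
  i=2: a_2=2, p_2 = 2*17 + 4 = 38, q_2 = 2*4 + 1 = 9.

4/1, 17/4, 38/9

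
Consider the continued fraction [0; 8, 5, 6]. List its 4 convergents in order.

Using the convergent recurrence p_i = a_i*p_{i-1} + p_{i-2}, q_i = a_i*q_{i-1} + q_{i-2} with p_{-2}=0, p_{-1}=1, q_{-2}=1, q_{-1}=0:
  i=0: a_0=0, p_0 = 0*1 + 0 = 0, q_0 = 0*0 + 1 = 1.
  i=1: a_1=8, p_1 = 8*0 + 1 = 1, q_1 = 8*1 + 0 = 8.
  i=2: a_2=5, p_2 = 5*1 + 0 = 5, q_2 = 5*8 + 1 = 41.
  i=3: a_3=6, p_3 = 6*5 + 1 = 31, q_3 = 6*41 + 8 = 254.

0/1, 1/8, 5/41, 31/254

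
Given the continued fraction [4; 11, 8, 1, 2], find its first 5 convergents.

Using the convergent recurrence p_i = a_i*p_{i-1} + p_{i-2}, q_i = a_i*q_{i-1} + q_{i-2} with p_{-2}=0, p_{-1}=1, q_{-2}=1, q_{-1}=0:
  i=0: a_0=4, p_0 = 4*1 + 0 = 4, q_0 = 4*0 + 1 = 1.
  i=1: a_1=11, p_1 = 11*4 + 1 = 45, q_1 = 11*1 + 0 = 11.
  i=2: a_2=8, p_2 = 8*45 + 4 = 364, q_2 = 8*11 + 1 = 89.
  i=3: a_3=1, p_3 = 1*364 + 45 = 409, q_3 = 1*89 + 11 = 100.
  i=4: a_4=2, p_4 = 2*409 + 364 = 1182, q_4 = 2*100 + 89 = 289.

4/1, 45/11, 364/89, 409/100, 1182/289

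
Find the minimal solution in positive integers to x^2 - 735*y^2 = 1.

(x, y) = (244, 9)

First expand sqrt(735) as a continued fraction. With x_i = (sqrt(735) + m_i)/d_i and (m_0, d_0) = (0, 1): a_0 = floor(sqrt(735)) = 27, since 27^2 = 729 <= 735 < 784 = 28^2.
Iterate m_{i+1} = d_i*a_i - m_i, d_{i+1} = (735 - m_{i+1}^2)/d_i, a_{i+1} = floor((a_0 + m_{i+1})/d_{i+1}):
  m_1 = 1*27 - 0 = 27, d_1 = (735 - 27^2)/1 = 6/1 = 6, a_1 = floor((27 + 27)/6) = 9.
  m_2 = 6*9 - 27 = 27, d_2 = (735 - 27^2)/6 = 6/6 = 1, a_2 = floor((27 + 27)/1) = 54.
  m_3 = 1*54 - 27 = 27, d_3 = (735 - 27^2)/1 = 6/1 = 6: (m_3, d_3) = (m_1, d_1) = (27, 6), so from here the quotients repeat a_1, a_2; the period length is 2.
So sqrt(735) = [27; (9, 54)] with period length k = 2.
k is even, so the fundamental solution of x^2 - 735y^2 = 1 is (p_{k-1}, q_{k-1}) = (p_1, q_1); compute convergents through index 1.
Convergents (p_i = a_i*p_{i-1} + p_{i-2}, q_i = a_i*q_{i-1} + q_{i-2} with p_{-2}=0, p_{-1}=1, q_{-2}=1, q_{-1}=0):
  i=0: a_0=27, p_0 = 27*1 + 0 = 27, q_0 = 27*0 + 1 = 1.
  i=1: a_1=9, p_1 = 9*27 + 1 = 244, q_1 = 9*1 + 0 = 9.
Check: 244^2 - 735*9^2 = 59536 - 59535 = 1, so (x, y) = (244, 9) solves the equation, and by the theorem it is the least positive solution.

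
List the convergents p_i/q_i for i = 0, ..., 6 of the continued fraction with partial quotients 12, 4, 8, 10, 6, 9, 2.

Using the convergent recurrence p_i = a_i*p_{i-1} + p_{i-2}, q_i = a_i*q_{i-1} + q_{i-2} with p_{-2}=0, p_{-1}=1, q_{-2}=1, q_{-1}=0:
  i=0: a_0=12, p_0 = 12*1 + 0 = 12, q_0 = 12*0 + 1 = 1.
  i=1: a_1=4, p_1 = 4*12 + 1 = 49, q_1 = 4*1 + 0 = 4.
  i=2: a_2=8, p_2 = 8*49 + 12 = 404, q_2 = 8*4 + 1 = 33.
  i=3: a_3=10, p_3 = 10*404 + 49 = 4089, q_3 = 10*33 + 4 = 334.
  i=4: a_4=6, p_4 = 6*4089 + 404 = 24938, q_4 = 6*334 + 33 = 2037.
  i=5: a_5=9, p_5 = 9*24938 + 4089 = 228531, q_5 = 9*2037 + 334 = 18667.
  i=6: a_6=2, p_6 = 2*228531 + 24938 = 482000, q_6 = 2*18667 + 2037 = 39371.

12/1, 49/4, 404/33, 4089/334, 24938/2037, 228531/18667, 482000/39371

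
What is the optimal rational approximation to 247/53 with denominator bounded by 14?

Expand x = 247/53 as a continued fraction with the Euclidean algorithm:
  247 = 4*53 + 35, so a_0 = 4.
  53 = 1*35 + 18, so a_1 = 1.
  35 = 1*18 + 17, so a_2 = 1.
  18 = 1*17 + 1, so a_3 = 1.
  17 = 17*1 + 0, so a_4 = 17.
so x = [4; 1, 1, 1, 17].
Convergents (p_i = a_i*p_{i-1} + p_{i-2}, q_i = a_i*q_{i-1} + q_{i-2} with p_{-2}=0, p_{-1}=1, q_{-2}=1, q_{-1}=0), until the denominator exceeds 14:
  i=0: a_0=4, p_0 = 4*1 + 0 = 4, q_0 = 4*0 + 1 = 1.
  i=1: a_1=1, p_1 = 1*4 + 1 = 5, q_1 = 1*1 + 0 = 1.
  i=2: a_2=1, p_2 = 1*5 + 4 = 9, q_2 = 1*1 + 1 = 2.
  i=3: a_3=1, p_3 = 1*9 + 5 = 14, q_3 = 1*2 + 1 = 3.
  i=4: a_4=17, p_4 = 17*14 + 9 = 247, q_4 = 17*3 + 2 = 53.
q_4 = 53 > 14, so the last convergent with denominator <= 14 is p_3/q_3 = 14/3.
The closest fraction with denominator <= 14 is either p_3/q_3 or the intermediate fraction (k*p_3 + p_2)/(k*q_3 + q_2) with the largest k >= 1 whose denominator stays <= 14; these approach x as k grows, and every other convergent or intermediate fraction in range is farther away.
Largest k: floor((14 - q_2)/q_3) = floor((14 - 2)/3) = 4.
That gives (4*14 + 9)/(4*3 + 2) = 65/14.
Compare the errors: |x - 14/3| = |247*3 - 14*53|/(53*3) = 1/159, and |x - 65/14| = |247*14 - 65*53|/(53*14) = 13/742.
Cross-multiplying, 1*742 = 742 < 2067 = 13*159, so 1/159 is smaller: the convergent 14/3 is closer to x than 65/14.

14/3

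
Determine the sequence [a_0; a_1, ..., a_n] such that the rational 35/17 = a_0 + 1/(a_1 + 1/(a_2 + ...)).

[2; 17]

Run the Euclidean algorithm on 35 and 17; the successive quotients are the partial quotients a_0, a_1, ... (each step inverts the fractional part left over by the previous one):
  35 = 2*17 + 1, so a_0 = 2.
  17 = 17*1 + 0, so a_1 = 17.
The remainder reaches 0 after 2 divisions, so the expansion has 2 partial quotients, read off in order.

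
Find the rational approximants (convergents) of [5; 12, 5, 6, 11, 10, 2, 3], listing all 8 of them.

5/1, 61/12, 310/61, 1921/378, 21441/4219, 216331/42568, 454103/89355, 1578640/310633

Using the convergent recurrence p_i = a_i*p_{i-1} + p_{i-2}, q_i = a_i*q_{i-1} + q_{i-2} with p_{-2}=0, p_{-1}=1, q_{-2}=1, q_{-1}=0:
  i=0: a_0=5, p_0 = 5*1 + 0 = 5, q_0 = 5*0 + 1 = 1.
  i=1: a_1=12, p_1 = 12*5 + 1 = 61, q_1 = 12*1 + 0 = 12.
  i=2: a_2=5, p_2 = 5*61 + 5 = 310, q_2 = 5*12 + 1 = 61.
  i=3: a_3=6, p_3 = 6*310 + 61 = 1921, q_3 = 6*61 + 12 = 378.
  i=4: a_4=11, p_4 = 11*1921 + 310 = 21441, q_4 = 11*378 + 61 = 4219.
  i=5: a_5=10, p_5 = 10*21441 + 1921 = 216331, q_5 = 10*4219 + 378 = 42568.
  i=6: a_6=2, p_6 = 2*216331 + 21441 = 454103, q_6 = 2*42568 + 4219 = 89355.
  i=7: a_7=3, p_7 = 3*454103 + 216331 = 1578640, q_7 = 3*89355 + 42568 = 310633.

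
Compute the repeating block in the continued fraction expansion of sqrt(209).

[14; (2, 5, 3, 2, 3, 5, 2, 28)]

Write x_i = (sqrt(209) + m_i)/d_i with (m_0, d_0) = (0, 1). a_0 = floor(sqrt(209)) = 14, since 14^2 = 196 <= 209 < 225 = 15^2.
Iterate m_{i+1} = d_i*a_i - m_i, d_{i+1} = (209 - m_{i+1}^2)/d_i, a_{i+1} = floor((a_0 + m_{i+1})/d_{i+1}):
  m_1 = 1*14 - 0 = 14, d_1 = (209 - 14^2)/1 = 13/1 = 13, a_1 = floor((14 + 14)/13) = 2.
  m_2 = 13*2 - 14 = 12, d_2 = (209 - 12^2)/13 = 65/13 = 5, a_2 = floor((14 + 12)/5) = 5.
  m_3 = 5*5 - 12 = 13, d_3 = (209 - 13^2)/5 = 40/5 = 8, a_3 = floor((14 + 13)/8) = 3.
  m_4 = 8*3 - 13 = 11, d_4 = (209 - 11^2)/8 = 88/8 = 11, a_4 = floor((14 + 11)/11) = 2.
  m_5 = 11*2 - 11 = 11, d_5 = (209 - 11^2)/11 = 88/11 = 8, a_5 = floor((14 + 11)/8) = 3.
  m_6 = 8*3 - 11 = 13, d_6 = (209 - 13^2)/8 = 40/8 = 5, a_6 = floor((14 + 13)/5) = 5.
  m_7 = 5*5 - 13 = 12, d_7 = (209 - 12^2)/5 = 65/5 = 13, a_7 = floor((14 + 12)/13) = 2.
  m_8 = 13*2 - 12 = 14, d_8 = (209 - 14^2)/13 = 13/13 = 1, a_8 = floor((14 + 14)/1) = 28.
  m_9 = 1*28 - 14 = 14, d_9 = (209 - 14^2)/1 = 13/1 = 13: (m_9, d_9) = (m_1, d_1) = (14, 13), so from here the quotients repeat a_1, ..., a_8; the period length is 8.
Hence the expansion of sqrt(209) is a_0 = 14 followed by the repeating block 2, 5, 3, 2, 3, 5, 2, 28 (period 8).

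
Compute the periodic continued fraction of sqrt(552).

Write x_i = (sqrt(552) + m_i)/d_i with (m_0, d_0) = (0, 1). a_0 = floor(sqrt(552)) = 23, since 23^2 = 529 <= 552 < 576 = 24^2.
Iterate m_{i+1} = d_i*a_i - m_i, d_{i+1} = (552 - m_{i+1}^2)/d_i, a_{i+1} = floor((a_0 + m_{i+1})/d_{i+1}):
  m_1 = 1*23 - 0 = 23, d_1 = (552 - 23^2)/1 = 23/1 = 23, a_1 = floor((23 + 23)/23) = 2.
  m_2 = 23*2 - 23 = 23, d_2 = (552 - 23^2)/23 = 23/23 = 1, a_2 = floor((23 + 23)/1) = 46.
  m_3 = 1*46 - 23 = 23, d_3 = (552 - 23^2)/1 = 23/1 = 23: (m_3, d_3) = (m_1, d_1) = (23, 23), so from here the quotients repeat a_1, a_2; the period length is 2.
Hence the expansion of sqrt(552) is a_0 = 23 followed by the repeating block 2, 46 (period 2).

[23; (2, 46)]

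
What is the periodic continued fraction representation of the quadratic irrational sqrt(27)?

[5; (5, 10)]

Write x_i = (sqrt(27) + m_i)/d_i with (m_0, d_0) = (0, 1). a_0 = floor(sqrt(27)) = 5, since 5^2 = 25 <= 27 < 36 = 6^2.
Iterate m_{i+1} = d_i*a_i - m_i, d_{i+1} = (27 - m_{i+1}^2)/d_i, a_{i+1} = floor((a_0 + m_{i+1})/d_{i+1}):
  m_1 = 1*5 - 0 = 5, d_1 = (27 - 5^2)/1 = 2/1 = 2, a_1 = floor((5 + 5)/2) = 5.
  m_2 = 2*5 - 5 = 5, d_2 = (27 - 5^2)/2 = 2/2 = 1, a_2 = floor((5 + 5)/1) = 10.
  m_3 = 1*10 - 5 = 5, d_3 = (27 - 5^2)/1 = 2/1 = 2: (m_3, d_3) = (m_1, d_1) = (5, 2), so from here the quotients repeat a_1, a_2; the period length is 2.
Hence the expansion of sqrt(27) is a_0 = 5 followed by the repeating block 5, 10 (period 2).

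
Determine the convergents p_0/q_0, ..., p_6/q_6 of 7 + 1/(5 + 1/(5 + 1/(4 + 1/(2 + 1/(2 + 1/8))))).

7/1, 36/5, 187/26, 784/109, 1755/244, 4294/597, 36107/5020

Using the convergent recurrence p_i = a_i*p_{i-1} + p_{i-2}, q_i = a_i*q_{i-1} + q_{i-2} with p_{-2}=0, p_{-1}=1, q_{-2}=1, q_{-1}=0:
  i=0: a_0=7, p_0 = 7*1 + 0 = 7, q_0 = 7*0 + 1 = 1.
  i=1: a_1=5, p_1 = 5*7 + 1 = 36, q_1 = 5*1 + 0 = 5.
  i=2: a_2=5, p_2 = 5*36 + 7 = 187, q_2 = 5*5 + 1 = 26.
  i=3: a_3=4, p_3 = 4*187 + 36 = 784, q_3 = 4*26 + 5 = 109.
  i=4: a_4=2, p_4 = 2*784 + 187 = 1755, q_4 = 2*109 + 26 = 244.
  i=5: a_5=2, p_5 = 2*1755 + 784 = 4294, q_5 = 2*244 + 109 = 597.
  i=6: a_6=8, p_6 = 8*4294 + 1755 = 36107, q_6 = 8*597 + 244 = 5020.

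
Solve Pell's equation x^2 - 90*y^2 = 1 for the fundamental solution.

(x, y) = (19, 2)

First expand sqrt(90) as a continued fraction. With x_i = (sqrt(90) + m_i)/d_i and (m_0, d_0) = (0, 1): a_0 = floor(sqrt(90)) = 9, since 9^2 = 81 <= 90 < 100 = 10^2.
Iterate m_{i+1} = d_i*a_i - m_i, d_{i+1} = (90 - m_{i+1}^2)/d_i, a_{i+1} = floor((a_0 + m_{i+1})/d_{i+1}):
  m_1 = 1*9 - 0 = 9, d_1 = (90 - 9^2)/1 = 9/1 = 9, a_1 = floor((9 + 9)/9) = 2.
  m_2 = 9*2 - 9 = 9, d_2 = (90 - 9^2)/9 = 9/9 = 1, a_2 = floor((9 + 9)/1) = 18.
  m_3 = 1*18 - 9 = 9, d_3 = (90 - 9^2)/1 = 9/1 = 9: (m_3, d_3) = (m_1, d_1) = (9, 9), so from here the quotients repeat a_1, a_2; the period length is 2.
So sqrt(90) = [9; (2, 18)] with period length k = 2.
k is even, so the fundamental solution of x^2 - 90y^2 = 1 is (p_{k-1}, q_{k-1}) = (p_1, q_1); compute convergents through index 1.
Convergents (p_i = a_i*p_{i-1} + p_{i-2}, q_i = a_i*q_{i-1} + q_{i-2} with p_{-2}=0, p_{-1}=1, q_{-2}=1, q_{-1}=0):
  i=0: a_0=9, p_0 = 9*1 + 0 = 9, q_0 = 9*0 + 1 = 1.
  i=1: a_1=2, p_1 = 2*9 + 1 = 19, q_1 = 2*1 + 0 = 2.
Check: 19^2 - 90*2^2 = 361 - 360 = 1, so (x, y) = (19, 2) solves the equation, and by the theorem it is the least positive solution.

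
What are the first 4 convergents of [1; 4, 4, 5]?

Using the convergent recurrence p_i = a_i*p_{i-1} + p_{i-2}, q_i = a_i*q_{i-1} + q_{i-2} with p_{-2}=0, p_{-1}=1, q_{-2}=1, q_{-1}=0:
  i=0: a_0=1, p_0 = 1*1 + 0 = 1, q_0 = 1*0 + 1 = 1.
  i=1: a_1=4, p_1 = 4*1 + 1 = 5, q_1 = 4*1 + 0 = 4.
  i=2: a_2=4, p_2 = 4*5 + 1 = 21, q_2 = 4*4 + 1 = 17.
  i=3: a_3=5, p_3 = 5*21 + 5 = 110, q_3 = 5*17 + 4 = 89.

1/1, 5/4, 21/17, 110/89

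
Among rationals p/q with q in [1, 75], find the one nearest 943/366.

Expand x = 943/366 as a continued fraction with the Euclidean algorithm:
  943 = 2*366 + 211, so a_0 = 2.
  366 = 1*211 + 155, so a_1 = 1.
  211 = 1*155 + 56, so a_2 = 1.
  155 = 2*56 + 43, so a_3 = 2.
  56 = 1*43 + 13, so a_4 = 1.
  43 = 3*13 + 4, so a_5 = 3.
  13 = 3*4 + 1, so a_6 = 3.
  4 = 4*1 + 0, so a_7 = 4.
so x = [2; 1, 1, 2, 1, 3, 3, 4].
Convergents (p_i = a_i*p_{i-1} + p_{i-2}, q_i = a_i*q_{i-1} + q_{i-2} with p_{-2}=0, p_{-1}=1, q_{-2}=1, q_{-1}=0), until the denominator exceeds 75:
  i=0: a_0=2, p_0 = 2*1 + 0 = 2, q_0 = 2*0 + 1 = 1.
  i=1: a_1=1, p_1 = 1*2 + 1 = 3, q_1 = 1*1 + 0 = 1.
  i=2: a_2=1, p_2 = 1*3 + 2 = 5, q_2 = 1*1 + 1 = 2.
  i=3: a_3=2, p_3 = 2*5 + 3 = 13, q_3 = 2*2 + 1 = 5.
  i=4: a_4=1, p_4 = 1*13 + 5 = 18, q_4 = 1*5 + 2 = 7.
  i=5: a_5=3, p_5 = 3*18 + 13 = 67, q_5 = 3*7 + 5 = 26.
  i=6: a_6=3, p_6 = 3*67 + 18 = 219, q_6 = 3*26 + 7 = 85.
q_6 = 85 > 75, so the last convergent with denominator <= 75 is p_5/q_5 = 67/26.
The closest fraction with denominator <= 75 is either p_5/q_5 or the intermediate fraction (k*p_5 + p_4)/(k*q_5 + q_4) with the largest k >= 1 whose denominator stays <= 75; these approach x as k grows, and every other convergent or intermediate fraction in range is farther away.
Largest k: floor((75 - q_4)/q_5) = floor((75 - 7)/26) = 2.
That gives (2*67 + 18)/(2*26 + 7) = 152/59.
Compare the errors: |x - 67/26| = |943*26 - 67*366|/(366*26) = 4/9516, and |x - 152/59| = |943*59 - 152*366|/(366*59) = 5/21594.
Cross-multiplying, 5*9516 = 47580 < 86376 = 4*21594, so 5/21594 is smaller: the intermediate fraction 152/59 is closer to x than 67/26.

152/59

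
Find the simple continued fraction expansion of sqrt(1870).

Write x_i = (sqrt(1870) + m_i)/d_i with (m_0, d_0) = (0, 1). a_0 = floor(sqrt(1870)) = 43, since 43^2 = 1849 <= 1870 < 1936 = 44^2.
Iterate m_{i+1} = d_i*a_i - m_i, d_{i+1} = (1870 - m_{i+1}^2)/d_i, a_{i+1} = floor((a_0 + m_{i+1})/d_{i+1}):
  m_1 = 1*43 - 0 = 43, d_1 = (1870 - 43^2)/1 = 21/1 = 21, a_1 = floor((43 + 43)/21) = 4.
  m_2 = 21*4 - 43 = 41, d_2 = (1870 - 41^2)/21 = 189/21 = 9, a_2 = floor((43 + 41)/9) = 9.
  m_3 = 9*9 - 41 = 40, d_3 = (1870 - 40^2)/9 = 270/9 = 30, a_3 = floor((43 + 40)/30) = 2.
  m_4 = 30*2 - 40 = 20, d_4 = (1870 - 20^2)/30 = 1470/30 = 49, a_4 = floor((43 + 20)/49) = 1.
  m_5 = 49*1 - 20 = 29, d_5 = (1870 - 29^2)/49 = 1029/49 = 21, a_5 = floor((43 + 29)/21) = 3.
  m_6 = 21*3 - 29 = 34, d_6 = (1870 - 34^2)/21 = 714/21 = 34, a_6 = floor((43 + 34)/34) = 2.
  m_7 = 34*2 - 34 = 34, d_7 = (1870 - 34^2)/34 = 714/34 = 21, a_7 = floor((43 + 34)/21) = 3.
  m_8 = 21*3 - 34 = 29, d_8 = (1870 - 29^2)/21 = 1029/21 = 49, a_8 = floor((43 + 29)/49) = 1.
  m_9 = 49*1 - 29 = 20, d_9 = (1870 - 20^2)/49 = 1470/49 = 30, a_9 = floor((43 + 20)/30) = 2.
  m_10 = 30*2 - 20 = 40, d_10 = (1870 - 40^2)/30 = 270/30 = 9, a_10 = floor((43 + 40)/9) = 9.
  m_11 = 9*9 - 40 = 41, d_11 = (1870 - 41^2)/9 = 189/9 = 21, a_11 = floor((43 + 41)/21) = 4.
  m_12 = 21*4 - 41 = 43, d_12 = (1870 - 43^2)/21 = 21/21 = 1, a_12 = floor((43 + 43)/1) = 86.
  m_13 = 1*86 - 43 = 43, d_13 = (1870 - 43^2)/1 = 21/1 = 21: (m_13, d_13) = (m_1, d_1) = (43, 21), so from here the quotients repeat a_1, ..., a_12; the period length is 12.
Hence the expansion of sqrt(1870) is a_0 = 43 followed by the repeating block 4, 9, 2, 1, 3, 2, 3, 1, 2, 9, 4, 86 (period 12).

[43; (4, 9, 2, 1, 3, 2, 3, 1, 2, 9, 4, 86)]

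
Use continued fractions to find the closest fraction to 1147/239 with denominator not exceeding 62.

Expand x = 1147/239 as a continued fraction with the Euclidean algorithm:
  1147 = 4*239 + 191, so a_0 = 4.
  239 = 1*191 + 48, so a_1 = 1.
  191 = 3*48 + 47, so a_2 = 3.
  48 = 1*47 + 1, so a_3 = 1.
  47 = 47*1 + 0, so a_4 = 47.
so x = [4; 1, 3, 1, 47].
Convergents (p_i = a_i*p_{i-1} + p_{i-2}, q_i = a_i*q_{i-1} + q_{i-2} with p_{-2}=0, p_{-1}=1, q_{-2}=1, q_{-1}=0), until the denominator exceeds 62:
  i=0: a_0=4, p_0 = 4*1 + 0 = 4, q_0 = 4*0 + 1 = 1.
  i=1: a_1=1, p_1 = 1*4 + 1 = 5, q_1 = 1*1 + 0 = 1.
  i=2: a_2=3, p_2 = 3*5 + 4 = 19, q_2 = 3*1 + 1 = 4.
  i=3: a_3=1, p_3 = 1*19 + 5 = 24, q_3 = 1*4 + 1 = 5.
  i=4: a_4=47, p_4 = 47*24 + 19 = 1147, q_4 = 47*5 + 4 = 239.
q_4 = 239 > 62, so the last convergent with denominator <= 62 is p_3/q_3 = 24/5.
The closest fraction with denominator <= 62 is either p_3/q_3 or the intermediate fraction (k*p_3 + p_2)/(k*q_3 + q_2) with the largest k >= 1 whose denominator stays <= 62; these approach x as k grows, and every other convergent or intermediate fraction in range is farther away.
Largest k: floor((62 - q_2)/q_3) = floor((62 - 4)/5) = 11.
That gives (11*24 + 19)/(11*5 + 4) = 283/59.
Compare the errors: |x - 24/5| = |1147*5 - 24*239|/(239*5) = 1/1195, and |x - 283/59| = |1147*59 - 283*239|/(239*59) = 36/14101.
Cross-multiplying, 1*14101 = 14101 < 43020 = 36*1195, so 1/1195 is smaller: the convergent 24/5 is closer to x than 283/59.

24/5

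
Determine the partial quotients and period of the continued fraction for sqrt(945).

Write x_i = (sqrt(945) + m_i)/d_i with (m_0, d_0) = (0, 1). a_0 = floor(sqrt(945)) = 30, since 30^2 = 900 <= 945 < 961 = 31^2.
Iterate m_{i+1} = d_i*a_i - m_i, d_{i+1} = (945 - m_{i+1}^2)/d_i, a_{i+1} = floor((a_0 + m_{i+1})/d_{i+1}):
  m_1 = 1*30 - 0 = 30, d_1 = (945 - 30^2)/1 = 45/1 = 45, a_1 = floor((30 + 30)/45) = 1.
  m_2 = 45*1 - 30 = 15, d_2 = (945 - 15^2)/45 = 720/45 = 16, a_2 = floor((30 + 15)/16) = 2.
  m_3 = 16*2 - 15 = 17, d_3 = (945 - 17^2)/16 = 656/16 = 41, a_3 = floor((30 + 17)/41) = 1.
  m_4 = 41*1 - 17 = 24, d_4 = (945 - 24^2)/41 = 369/41 = 9, a_4 = floor((30 + 24)/9) = 6.
  m_5 = 9*6 - 24 = 30, d_5 = (945 - 30^2)/9 = 45/9 = 5, a_5 = floor((30 + 30)/5) = 12.
  m_6 = 5*12 - 30 = 30, d_6 = (945 - 30^2)/5 = 45/5 = 9, a_6 = floor((30 + 30)/9) = 6.
  m_7 = 9*6 - 30 = 24, d_7 = (945 - 24^2)/9 = 369/9 = 41, a_7 = floor((30 + 24)/41) = 1.
  m_8 = 41*1 - 24 = 17, d_8 = (945 - 17^2)/41 = 656/41 = 16, a_8 = floor((30 + 17)/16) = 2.
  m_9 = 16*2 - 17 = 15, d_9 = (945 - 15^2)/16 = 720/16 = 45, a_9 = floor((30 + 15)/45) = 1.
  m_10 = 45*1 - 15 = 30, d_10 = (945 - 30^2)/45 = 45/45 = 1, a_10 = floor((30 + 30)/1) = 60.
  m_11 = 1*60 - 30 = 30, d_11 = (945 - 30^2)/1 = 45/1 = 45: (m_11, d_11) = (m_1, d_1) = (30, 45), so from here the quotients repeat a_1, ..., a_10; the period length is 10.
Hence the expansion of sqrt(945) is a_0 = 30 followed by the repeating block 1, 2, 1, 6, 12, 6, 1, 2, 1, 60 (period 10).

[30; (1, 2, 1, 6, 12, 6, 1, 2, 1, 60)]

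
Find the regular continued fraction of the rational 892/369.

Run the Euclidean algorithm on 892 and 369; the successive quotients are the partial quotients a_0, a_1, ... (each step inverts the fractional part left over by the previous one):
  892 = 2*369 + 154, so a_0 = 2.
  369 = 2*154 + 61, so a_1 = 2.
  154 = 2*61 + 32, so a_2 = 2.
  61 = 1*32 + 29, so a_3 = 1.
  32 = 1*29 + 3, so a_4 = 1.
  29 = 9*3 + 2, so a_5 = 9.
  3 = 1*2 + 1, so a_6 = 1.
  2 = 2*1 + 0, so a_7 = 2.
The remainder reaches 0 after 8 divisions, so the expansion has 8 partial quotients, read off in order.

[2; 2, 2, 1, 1, 9, 1, 2]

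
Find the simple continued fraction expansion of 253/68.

[3; 1, 2, 1, 1, 2, 1, 2]

Run the Euclidean algorithm on 253 and 68; the successive quotients are the partial quotients a_0, a_1, ... (each step inverts the fractional part left over by the previous one):
  253 = 3*68 + 49, so a_0 = 3.
  68 = 1*49 + 19, so a_1 = 1.
  49 = 2*19 + 11, so a_2 = 2.
  19 = 1*11 + 8, so a_3 = 1.
  11 = 1*8 + 3, so a_4 = 1.
  8 = 2*3 + 2, so a_5 = 2.
  3 = 1*2 + 1, so a_6 = 1.
  2 = 2*1 + 0, so a_7 = 2.
The remainder reaches 0 after 8 divisions, so the expansion has 8 partial quotients, read off in order.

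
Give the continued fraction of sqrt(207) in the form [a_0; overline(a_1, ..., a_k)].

Write x_i = (sqrt(207) + m_i)/d_i with (m_0, d_0) = (0, 1). a_0 = floor(sqrt(207)) = 14, since 14^2 = 196 <= 207 < 225 = 15^2.
Iterate m_{i+1} = d_i*a_i - m_i, d_{i+1} = (207 - m_{i+1}^2)/d_i, a_{i+1} = floor((a_0 + m_{i+1})/d_{i+1}):
  m_1 = 1*14 - 0 = 14, d_1 = (207 - 14^2)/1 = 11/1 = 11, a_1 = floor((14 + 14)/11) = 2.
  m_2 = 11*2 - 14 = 8, d_2 = (207 - 8^2)/11 = 143/11 = 13, a_2 = floor((14 + 8)/13) = 1.
  m_3 = 13*1 - 8 = 5, d_3 = (207 - 5^2)/13 = 182/13 = 14, a_3 = floor((14 + 5)/14) = 1.
  m_4 = 14*1 - 5 = 9, d_4 = (207 - 9^2)/14 = 126/14 = 9, a_4 = floor((14 + 9)/9) = 2.
  m_5 = 9*2 - 9 = 9, d_5 = (207 - 9^2)/9 = 126/9 = 14, a_5 = floor((14 + 9)/14) = 1.
  m_6 = 14*1 - 9 = 5, d_6 = (207 - 5^2)/14 = 182/14 = 13, a_6 = floor((14 + 5)/13) = 1.
  m_7 = 13*1 - 5 = 8, d_7 = (207 - 8^2)/13 = 143/13 = 11, a_7 = floor((14 + 8)/11) = 2.
  m_8 = 11*2 - 8 = 14, d_8 = (207 - 14^2)/11 = 11/11 = 1, a_8 = floor((14 + 14)/1) = 28.
  m_9 = 1*28 - 14 = 14, d_9 = (207 - 14^2)/1 = 11/1 = 11: (m_9, d_9) = (m_1, d_1) = (14, 11), so from here the quotients repeat a_1, ..., a_8; the period length is 8.
Hence the expansion of sqrt(207) is a_0 = 14 followed by the repeating block 2, 1, 1, 2, 1, 1, 2, 28 (period 8).

[14; overline(2, 1, 1, 2, 1, 1, 2, 28)]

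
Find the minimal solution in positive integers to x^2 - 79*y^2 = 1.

(x, y) = (80, 9)

First expand sqrt(79) as a continued fraction. With x_i = (sqrt(79) + m_i)/d_i and (m_0, d_0) = (0, 1): a_0 = floor(sqrt(79)) = 8, since 8^2 = 64 <= 79 < 81 = 9^2.
Iterate m_{i+1} = d_i*a_i - m_i, d_{i+1} = (79 - m_{i+1}^2)/d_i, a_{i+1} = floor((a_0 + m_{i+1})/d_{i+1}):
  m_1 = 1*8 - 0 = 8, d_1 = (79 - 8^2)/1 = 15/1 = 15, a_1 = floor((8 + 8)/15) = 1.
  m_2 = 15*1 - 8 = 7, d_2 = (79 - 7^2)/15 = 30/15 = 2, a_2 = floor((8 + 7)/2) = 7.
  m_3 = 2*7 - 7 = 7, d_3 = (79 - 7^2)/2 = 30/2 = 15, a_3 = floor((8 + 7)/15) = 1.
  m_4 = 15*1 - 7 = 8, d_4 = (79 - 8^2)/15 = 15/15 = 1, a_4 = floor((8 + 8)/1) = 16.
  m_5 = 1*16 - 8 = 8, d_5 = (79 - 8^2)/1 = 15/1 = 15: (m_5, d_5) = (m_1, d_1) = (8, 15), so from here the quotients repeat a_1, ..., a_4; the period length is 4.
So sqrt(79) = [8; (1, 7, 1, 16)] with period length k = 4.
k is even, so the fundamental solution of x^2 - 79y^2 = 1 is (p_{k-1}, q_{k-1}) = (p_3, q_3); compute convergents through index 3.
Convergents (p_i = a_i*p_{i-1} + p_{i-2}, q_i = a_i*q_{i-1} + q_{i-2} with p_{-2}=0, p_{-1}=1, q_{-2}=1, q_{-1}=0):
  i=0: a_0=8, p_0 = 8*1 + 0 = 8, q_0 = 8*0 + 1 = 1.
  i=1: a_1=1, p_1 = 1*8 + 1 = 9, q_1 = 1*1 + 0 = 1.
  i=2: a_2=7, p_2 = 7*9 + 8 = 71, q_2 = 7*1 + 1 = 8.
  i=3: a_3=1, p_3 = 1*71 + 9 = 80, q_3 = 1*8 + 1 = 9.
Check: 80^2 - 79*9^2 = 6400 - 6399 = 1, so (x, y) = (80, 9) solves the equation, and by the theorem it is the least positive solution.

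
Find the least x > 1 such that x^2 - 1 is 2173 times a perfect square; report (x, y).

(x, y) = (734473, 15756)

First expand sqrt(2173) as a continued fraction. With x_i = (sqrt(2173) + m_i)/d_i and (m_0, d_0) = (0, 1): a_0 = floor(sqrt(2173)) = 46, since 46^2 = 2116 <= 2173 < 2209 = 47^2.
Iterate m_{i+1} = d_i*a_i - m_i, d_{i+1} = (2173 - m_{i+1}^2)/d_i, a_{i+1} = floor((a_0 + m_{i+1})/d_{i+1}):
  m_1 = 1*46 - 0 = 46, d_1 = (2173 - 46^2)/1 = 57/1 = 57, a_1 = floor((46 + 46)/57) = 1.
  m_2 = 57*1 - 46 = 11, d_2 = (2173 - 11^2)/57 = 2052/57 = 36, a_2 = floor((46 + 11)/36) = 1.
  m_3 = 36*1 - 11 = 25, d_3 = (2173 - 25^2)/36 = 1548/36 = 43, a_3 = floor((46 + 25)/43) = 1.
  m_4 = 43*1 - 25 = 18, d_4 = (2173 - 18^2)/43 = 1849/43 = 43, a_4 = floor((46 + 18)/43) = 1.
  m_5 = 43*1 - 18 = 25, d_5 = (2173 - 25^2)/43 = 1548/43 = 36, a_5 = floor((46 + 25)/36) = 1.
  m_6 = 36*1 - 25 = 11, d_6 = (2173 - 11^2)/36 = 2052/36 = 57, a_6 = floor((46 + 11)/57) = 1.
  m_7 = 57*1 - 11 = 46, d_7 = (2173 - 46^2)/57 = 57/57 = 1, a_7 = floor((46 + 46)/1) = 92.
  m_8 = 1*92 - 46 = 46, d_8 = (2173 - 46^2)/1 = 57/1 = 57: (m_8, d_8) = (m_1, d_1) = (46, 57), so from here the quotients repeat a_1, ..., a_7; the period length is 7.
So sqrt(2173) = [46; (1, 1, 1, 1, 1, 1, 92)] with period length k = 7.
k is odd, so (p_{k-1}, q_{k-1}) only solves x^2 - 2173y^2 = -1 and the fundamental solution of x^2 - 2173y^2 = 1 is (p_{2k-1}, q_{2k-1}) = (p_13, q_13); compute convergents through index 13, running through the period twice.
Convergents (p_i = a_i*p_{i-1} + p_{i-2}, q_i = a_i*q_{i-1} + q_{i-2} with p_{-2}=0, p_{-1}=1, q_{-2}=1, q_{-1}=0):
  i=0: a_0=46, p_0 = 46*1 + 0 = 46, q_0 = 46*0 + 1 = 1.
  i=1: a_1=1, p_1 = 1*46 + 1 = 47, q_1 = 1*1 + 0 = 1.
  i=2: a_2=1, p_2 = 1*47 + 46 = 93, q_2 = 1*1 + 1 = 2.
  i=3: a_3=1, p_3 = 1*93 + 47 = 140, q_3 = 1*2 + 1 = 3.
  i=4: a_4=1, p_4 = 1*140 + 93 = 233, q_4 = 1*3 + 2 = 5.
  i=5: a_5=1, p_5 = 1*233 + 140 = 373, q_5 = 1*5 + 3 = 8.
  i=6: a_6=1, p_6 = 1*373 + 233 = 606, q_6 = 1*8 + 5 = 13.
  i=7: a_7=92, p_7 = 92*606 + 373 = 56125, q_7 = 92*13 + 8 = 1204.
  i=8: a_8=1, p_8 = 1*56125 + 606 = 56731, q_8 = 1*1204 + 13 = 1217.
  i=9: a_9=1, p_9 = 1*56731 + 56125 = 112856, q_9 = 1*1217 + 1204 = 2421.
  i=10: a_10=1, p_10 = 1*112856 + 56731 = 169587, q_10 = 1*2421 + 1217 = 3638.
  i=11: a_11=1, p_11 = 1*169587 + 112856 = 282443, q_11 = 1*3638 + 2421 = 6059.
  i=12: a_12=1, p_12 = 1*282443 + 169587 = 452030, q_12 = 1*6059 + 3638 = 9697.
  i=13: a_13=1, p_13 = 1*452030 + 282443 = 734473, q_13 = 1*9697 + 6059 = 15756.
Indeed p_6^2 - 2173*q_6^2 = 367236 - 367237 = -1, not +1.
Check: 734473^2 - 2173*15756^2 = 539450587729 - 539450587728 = 1, so (x, y) = (734473, 15756) solves the equation, and by the theorem it is the least positive solution.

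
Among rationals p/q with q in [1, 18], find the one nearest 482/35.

179/13

Expand x = 482/35 as a continued fraction with the Euclidean algorithm:
  482 = 13*35 + 27, so a_0 = 13.
  35 = 1*27 + 8, so a_1 = 1.
  27 = 3*8 + 3, so a_2 = 3.
  8 = 2*3 + 2, so a_3 = 2.
  3 = 1*2 + 1, so a_4 = 1.
  2 = 2*1 + 0, so a_5 = 2.
so x = [13; 1, 3, 2, 1, 2].
Convergents (p_i = a_i*p_{i-1} + p_{i-2}, q_i = a_i*q_{i-1} + q_{i-2} with p_{-2}=0, p_{-1}=1, q_{-2}=1, q_{-1}=0), until the denominator exceeds 18:
  i=0: a_0=13, p_0 = 13*1 + 0 = 13, q_0 = 13*0 + 1 = 1.
  i=1: a_1=1, p_1 = 1*13 + 1 = 14, q_1 = 1*1 + 0 = 1.
  i=2: a_2=3, p_2 = 3*14 + 13 = 55, q_2 = 3*1 + 1 = 4.
  i=3: a_3=2, p_3 = 2*55 + 14 = 124, q_3 = 2*4 + 1 = 9.
  i=4: a_4=1, p_4 = 1*124 + 55 = 179, q_4 = 1*9 + 4 = 13.
  i=5: a_5=2, p_5 = 2*179 + 124 = 482, q_5 = 2*13 + 9 = 35.
q_5 = 35 > 18, so the last convergent with denominator <= 18 is p_4/q_4 = 179/13.
The closest fraction with denominator <= 18 is either p_4/q_4 or the intermediate fraction (k*p_4 + p_3)/(k*q_4 + q_3) with the largest k >= 1 whose denominator stays <= 18; these approach x as k grows, and every other convergent or intermediate fraction in range is farther away.
Largest k: floor((18 - q_3)/q_4) = floor((18 - 9)/13) = 0.
Since k = 0, no intermediate fraction beyond p_4/q_4 has denominator <= 18, so the convergent 179/13 is the closest (its error is |482*13 - 179*35|/(35*13) = 1/455).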